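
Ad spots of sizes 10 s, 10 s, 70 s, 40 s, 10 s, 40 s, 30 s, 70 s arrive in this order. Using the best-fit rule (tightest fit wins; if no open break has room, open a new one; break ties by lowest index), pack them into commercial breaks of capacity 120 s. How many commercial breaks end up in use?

3

  10 → break 1 (new)  [load 10/120]
  10 → break 1  [load 20/120]
  70 → break 1  [load 90/120]
  40 → break 2 (new)  [load 40/120]
  10 → break 1  [load 100/120]
  40 → break 2  [load 80/120]
  30 → break 2  [load 110/120]
  70 → break 3 (new)  [load 70/120]
3 commercial breaks opened.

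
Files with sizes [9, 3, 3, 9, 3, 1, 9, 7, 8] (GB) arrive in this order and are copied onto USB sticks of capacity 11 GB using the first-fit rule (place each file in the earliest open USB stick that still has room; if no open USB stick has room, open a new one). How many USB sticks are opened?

  9 → USB stick 1 (new)  [load 9/11]
  3 → USB stick 2 (new)  [load 3/11]
  3 → USB stick 2  [load 6/11]
  9 → USB stick 3 (new)  [load 9/11]
  3 → USB stick 2  [load 9/11]
  1 → USB stick 1  [load 10/11]
  9 → USB stick 4 (new)  [load 9/11]
  7 → USB stick 5 (new)  [load 7/11]
  8 → USB stick 6 (new)  [load 8/11]
6 USB sticks opened.

6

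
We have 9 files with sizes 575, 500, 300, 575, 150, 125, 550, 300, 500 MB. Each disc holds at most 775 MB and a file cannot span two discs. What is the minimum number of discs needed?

Total = 575 + 575 + 550 + 500 + 500 + 300 + 300 + 150 + 125 = 3575 MB.
Lower bound: ⌈3575/775⌉ = 5 discs.
A packing using 6 discs:
  disc 1: 575 + 150 = 725
  disc 2: 575 + 125 = 700
  disc 3: 550 = 550
  disc 4: 500 = 500
  disc 5: 500 = 500
  disc 6: 300 + 300 = 600
No arrangement into 5 discs stays within capacity, so 6 is optimal.

6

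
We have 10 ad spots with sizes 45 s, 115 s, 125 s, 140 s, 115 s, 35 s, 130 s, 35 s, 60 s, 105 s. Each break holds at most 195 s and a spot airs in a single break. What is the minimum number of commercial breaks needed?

6

Total = 140 + 130 + 125 + 115 + 115 + 105 + 60 + 45 + 35 + 35 = 905 s.
Lower bound: ⌈905/195⌉ = 5 commercial breaks.
Also, 6 ad spots each exceed 195/2 s, and no two of those can share a break, so at least 6 commercial breaks are needed.
A packing using 6 commercial breaks:
  break 1: 140 + 45 = 185
  break 2: 130 + 60 = 190
  break 3: 125 + 35 + 35 = 195
  break 4: 115 = 115
  break 5: 115 = 115
  break 6: 105 = 105
This matches the lower bound, so 6 is optimal.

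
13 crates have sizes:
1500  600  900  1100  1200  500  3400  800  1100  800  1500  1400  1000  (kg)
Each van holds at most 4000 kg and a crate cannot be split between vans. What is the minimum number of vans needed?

4

Total = 3400 + 1500 + 1500 + 1400 + 1200 + 1100 + 1100 + 1000 + 900 + 800 + 800 + 600 + 500 = 15800 kg.
Lower bound: ⌈15800/4000⌉ = 4 vans.
A packing using 4 vans:
  van 1: 3400 + 600 = 4000
  van 2: 1500 + 1500 + 1000 = 4000
  van 3: 1400 + 1200 + 900 + 500 = 4000
  van 4: 1100 + 1100 + 800 + 800 = 3800
This matches the lower bound, so 4 is optimal.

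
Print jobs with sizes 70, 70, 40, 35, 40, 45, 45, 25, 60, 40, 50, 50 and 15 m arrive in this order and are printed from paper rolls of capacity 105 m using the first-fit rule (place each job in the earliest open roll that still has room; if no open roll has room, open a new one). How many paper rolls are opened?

6

  70 → roll 1 (new)  [load 70/105]
  70 → roll 2 (new)  [load 70/105]
  40 → roll 3 (new)  [load 40/105]
  35 → roll 1  [load 105/105]
  40 → roll 3  [load 80/105]
  45 → roll 4 (new)  [load 45/105]
  45 → roll 4  [load 90/105]
  25 → roll 2  [load 95/105]
  60 → roll 5 (new)  [load 60/105]
  40 → roll 5  [load 100/105]
  50 → roll 6 (new)  [load 50/105]
  50 → roll 6  [load 100/105]
  15 → roll 3  [load 95/105]
6 paper rolls opened.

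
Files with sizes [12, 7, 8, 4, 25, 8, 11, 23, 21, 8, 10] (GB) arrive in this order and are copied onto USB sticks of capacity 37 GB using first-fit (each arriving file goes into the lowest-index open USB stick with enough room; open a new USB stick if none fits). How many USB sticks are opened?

  12 → USB stick 1 (new)  [load 12/37]
  7 → USB stick 1  [load 19/37]
  8 → USB stick 1  [load 27/37]
  4 → USB stick 1  [load 31/37]
  25 → USB stick 2 (new)  [load 25/37]
  8 → USB stick 2  [load 33/37]
  11 → USB stick 3 (new)  [load 11/37]
  23 → USB stick 3  [load 34/37]
  21 → USB stick 4 (new)  [load 21/37]
  8 → USB stick 4  [load 29/37]
  10 → USB stick 5 (new)  [load 10/37]
5 USB sticks opened.

5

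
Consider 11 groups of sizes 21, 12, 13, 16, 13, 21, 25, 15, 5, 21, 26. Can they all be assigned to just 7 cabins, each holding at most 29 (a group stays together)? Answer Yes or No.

Total = 188; ⌈188/29⌉ = 7.
The bound of 7 does not rule out 7, but exhaustive search shows no assignment into 7 cabins of capacity 29 exists — the minimum is 8.

No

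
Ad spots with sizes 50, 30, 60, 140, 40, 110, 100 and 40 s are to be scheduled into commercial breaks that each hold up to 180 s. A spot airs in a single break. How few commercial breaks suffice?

Total = 140 + 110 + 100 + 60 + 50 + 40 + 40 + 30 = 570 s.
Lower bound: ⌈570/180⌉ = 4 commercial breaks.
A packing using 4 commercial breaks:
  break 1: 140 + 40 = 180
  break 2: 110 + 60 = 170
  break 3: 100 + 50 + 30 = 180
  break 4: 40 = 40
This matches the lower bound, so 4 is optimal.

4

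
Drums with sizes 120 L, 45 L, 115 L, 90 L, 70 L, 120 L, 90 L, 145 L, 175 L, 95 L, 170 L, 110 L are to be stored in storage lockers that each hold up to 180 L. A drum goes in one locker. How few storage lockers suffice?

Total = 175 + 170 + 145 + 120 + 120 + 115 + 110 + 95 + 90 + 90 + 70 + 45 = 1345 L.
Lower bound: ⌈1345/180⌉ = 8 storage lockers.
A packing using 9 storage lockers:
  locker 1: 175 = 175
  locker 2: 170 = 170
  locker 3: 145 = 145
  locker 4: 120 + 45 = 165
  locker 5: 120 = 120
  locker 6: 115 = 115
  locker 7: 110 + 70 = 180
  locker 8: 95 = 95
  locker 9: 90 + 90 = 180
No arrangement into 8 storage lockers stays within capacity, so 9 is optimal.

9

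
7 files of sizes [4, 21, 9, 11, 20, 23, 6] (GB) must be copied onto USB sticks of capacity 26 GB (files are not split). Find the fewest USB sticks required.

Total = 23 + 21 + 20 + 11 + 9 + 6 + 4 = 94 GB.
Lower bound: ⌈94/26⌉ = 4 USB sticks.
A packing using 4 USB sticks:
  USB stick 1: 23 = 23
  USB stick 2: 21 + 4 = 25
  USB stick 3: 20 + 6 = 26
  USB stick 4: 11 + 9 = 20
This matches the lower bound, so 4 is optimal.

4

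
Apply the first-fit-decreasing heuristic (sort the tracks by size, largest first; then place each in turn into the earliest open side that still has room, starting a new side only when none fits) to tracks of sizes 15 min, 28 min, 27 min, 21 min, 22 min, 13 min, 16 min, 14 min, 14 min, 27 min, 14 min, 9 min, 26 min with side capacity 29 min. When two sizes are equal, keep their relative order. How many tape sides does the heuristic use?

Sorted descending: 28, 27, 27, 26, 22, 21, 16, 15, 14, 14, 14, 13, 9.
  28 → side 1 (new)  [load 28/29]
  27 → side 2 (new)  [load 27/29]
  27 → side 3 (new)  [load 27/29]
  26 → side 4 (new)  [load 26/29]
  22 → side 5 (new)  [load 22/29]
  21 → side 6 (new)  [load 21/29]
  16 → side 7 (new)  [load 16/29]
  15 → side 8 (new)  [load 15/29]
  14 → side 8  [load 29/29]
  14 → side 9 (new)  [load 14/29]
  14 → side 9  [load 28/29]
  13 → side 7  [load 29/29]
  9 → side 10 (new)  [load 9/29]
10 tape sides opened.

10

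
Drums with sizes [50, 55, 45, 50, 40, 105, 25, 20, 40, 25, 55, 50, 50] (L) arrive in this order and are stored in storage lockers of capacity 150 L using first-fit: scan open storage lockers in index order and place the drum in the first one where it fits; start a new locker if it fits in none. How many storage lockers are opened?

5

  50 → locker 1 (new)  [load 50/150]
  55 → locker 1  [load 105/150]
  45 → locker 1  [load 150/150]
  50 → locker 2 (new)  [load 50/150]
  40 → locker 2  [load 90/150]
  105 → locker 3 (new)  [load 105/150]
  25 → locker 2  [load 115/150]
  20 → locker 2  [load 135/150]
  40 → locker 3  [load 145/150]
  25 → locker 4 (new)  [load 25/150]
  55 → locker 4  [load 80/150]
  50 → locker 4  [load 130/150]
  50 → locker 5 (new)  [load 50/150]
5 storage lockers opened.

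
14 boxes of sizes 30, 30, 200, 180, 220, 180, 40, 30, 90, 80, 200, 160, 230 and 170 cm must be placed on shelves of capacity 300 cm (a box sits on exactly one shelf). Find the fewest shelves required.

Total = 230 + 220 + 200 + 200 + 180 + 180 + 170 + 160 + 90 + 80 + 40 + 30 + 30 + 30 = 1840 cm.
Lower bound: ⌈1840/300⌉ = 7 shelves.
Also, 8 boxes each exceed 150 cm, and no two of those can share a shelf, so at least 8 shelves are needed.
A packing using 8 shelves:
  shelf 1: 230 + 40 + 30 = 300
  shelf 2: 220 + 80 = 300
  shelf 3: 200 + 90 = 290
  shelf 4: 200 + 30 + 30 = 260
  shelf 5: 180 = 180
  shelf 6: 180 = 180
  shelf 7: 170 = 170
  shelf 8: 160 = 160
This matches the lower bound, so 8 is optimal.

8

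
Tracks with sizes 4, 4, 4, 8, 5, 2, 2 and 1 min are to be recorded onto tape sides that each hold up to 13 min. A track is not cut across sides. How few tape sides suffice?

3

Total = 8 + 5 + 4 + 4 + 4 + 2 + 2 + 1 = 30 min.
Lower bound: ⌈30/13⌉ = 3 tape sides.
A packing using 3 tape sides:
  side 1: 8 + 5 = 13
  side 2: 4 + 4 + 4 + 1 = 13
  side 3: 2 + 2 = 4
This matches the lower bound, so 3 is optimal.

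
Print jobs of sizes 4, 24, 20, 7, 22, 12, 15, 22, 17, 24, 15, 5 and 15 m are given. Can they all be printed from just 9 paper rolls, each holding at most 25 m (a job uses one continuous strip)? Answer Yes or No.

Total = 202 m; ⌈202/25⌉ = 9.
The bound of 9 does not rule out 9, but exhaustive search shows no assignment into 9 paper rolls of capacity 25 m exists — the minimum is 10.

No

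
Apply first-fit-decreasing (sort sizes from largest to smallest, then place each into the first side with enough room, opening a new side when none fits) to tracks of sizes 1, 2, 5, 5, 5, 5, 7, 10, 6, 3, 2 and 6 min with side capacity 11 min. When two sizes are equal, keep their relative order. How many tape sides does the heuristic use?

Sorted descending: 10, 7, 6, 6, 5, 5, 5, 5, 3, 2, 2, 1.
  10 → side 1 (new)  [load 10/11]
  7 → side 2 (new)  [load 7/11]
  6 → side 3 (new)  [load 6/11]
  6 → side 4 (new)  [load 6/11]
  5 → side 3  [load 11/11]
  5 → side 4  [load 11/11]
  5 → side 5 (new)  [load 5/11]
  5 → side 5  [load 10/11]
  3 → side 2  [load 10/11]
  2 → side 6 (new)  [load 2/11]
  2 → side 6  [load 4/11]
  1 → side 1  [load 11/11]
6 tape sides opened.

6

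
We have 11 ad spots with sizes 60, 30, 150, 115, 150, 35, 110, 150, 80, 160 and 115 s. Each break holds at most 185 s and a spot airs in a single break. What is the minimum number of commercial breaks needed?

Total = 160 + 150 + 150 + 150 + 115 + 115 + 110 + 80 + 60 + 35 + 30 = 1155 s.
Lower bound: ⌈1155/185⌉ = 7 commercial breaks.
A packing using 8 commercial breaks:
  break 1: 160 = 160
  break 2: 150 + 35 = 185
  break 3: 150 + 30 = 180
  break 4: 150 = 150
  break 5: 115 + 60 = 175
  break 6: 115 = 115
  break 7: 110 = 110
  break 8: 80 = 80
No arrangement into 7 commercial breaks stays within capacity, so 8 is optimal.

8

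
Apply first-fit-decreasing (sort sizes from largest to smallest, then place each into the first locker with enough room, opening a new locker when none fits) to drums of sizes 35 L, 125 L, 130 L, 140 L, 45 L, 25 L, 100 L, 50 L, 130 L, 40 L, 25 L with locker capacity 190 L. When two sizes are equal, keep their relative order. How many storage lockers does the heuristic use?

5

Sorted descending: 140, 130, 130, 125, 100, 50, 45, 40, 35, 25, 25.
  140 → locker 1 (new)  [load 140/190]
  130 → locker 2 (new)  [load 130/190]
  130 → locker 3 (new)  [load 130/190]
  125 → locker 4 (new)  [load 125/190]
  100 → locker 5 (new)  [load 100/190]
  50 → locker 1  [load 190/190]
  45 → locker 2  [load 175/190]
  40 → locker 3  [load 170/190]
  35 → locker 4  [load 160/190]
  25 → locker 4  [load 185/190]
  25 → locker 5  [load 125/190]
5 storage lockers opened.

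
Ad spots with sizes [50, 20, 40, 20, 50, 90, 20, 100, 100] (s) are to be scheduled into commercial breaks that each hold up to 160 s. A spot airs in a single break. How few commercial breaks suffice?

4

Total = 100 + 100 + 90 + 50 + 50 + 40 + 20 + 20 + 20 = 490 s.
Lower bound: ⌈490/160⌉ = 4 commercial breaks.
A packing using 4 commercial breaks:
  break 1: 100 + 50 = 150
  break 2: 100 + 50 = 150
  break 3: 90 + 40 + 20 = 150
  break 4: 20 + 20 = 40
This matches the lower bound, so 4 is optimal.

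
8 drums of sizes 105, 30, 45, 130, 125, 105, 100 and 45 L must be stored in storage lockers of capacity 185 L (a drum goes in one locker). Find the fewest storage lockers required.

Total = 130 + 125 + 105 + 105 + 100 + 45 + 45 + 30 = 685 L.
Lower bound: ⌈685/185⌉ = 4 storage lockers.
Also, 5 drums each exceed 185/2 L, and no two of those can share a locker, so at least 5 storage lockers are needed.
A packing using 5 storage lockers:
  locker 1: 130 + 45 = 175
  locker 2: 125 + 45 = 170
  locker 3: 105 + 30 = 135
  locker 4: 105 = 105
  locker 5: 100 = 100
This matches the lower bound, so 5 is optimal.

5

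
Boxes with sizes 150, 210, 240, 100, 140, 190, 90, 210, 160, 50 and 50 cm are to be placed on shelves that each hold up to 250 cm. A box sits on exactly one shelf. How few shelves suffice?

7

Total = 240 + 210 + 210 + 190 + 160 + 150 + 140 + 100 + 90 + 50 + 50 = 1590 cm.
Lower bound: ⌈1590/250⌉ = 7 shelves.
A packing using 7 shelves:
  shelf 1: 240 = 240
  shelf 2: 210 = 210
  shelf 3: 210 = 210
  shelf 4: 190 + 50 = 240
  shelf 5: 160 + 90 = 250
  shelf 6: 150 + 100 = 250
  shelf 7: 140 + 50 = 190
This matches the lower bound, so 7 is optimal.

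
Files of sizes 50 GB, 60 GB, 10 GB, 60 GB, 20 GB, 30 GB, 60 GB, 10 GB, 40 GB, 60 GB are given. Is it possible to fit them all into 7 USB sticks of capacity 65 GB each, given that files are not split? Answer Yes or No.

A valid assignment using 7 USB sticks:
  USB stick 1: 60 = 60
  USB stick 2: 60 = 60
  USB stick 3: 60 = 60
  USB stick 4: 60 = 60
  USB stick 5: 50 + 10 = 60
  USB stick 6: 40 + 20 = 60
  USB stick 7: 30 + 10 = 40
Every load is within 65 GB, so 7 USB sticks suffice.

Yes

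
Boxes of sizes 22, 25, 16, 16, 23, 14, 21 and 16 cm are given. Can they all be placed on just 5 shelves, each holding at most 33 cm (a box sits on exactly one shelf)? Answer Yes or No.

No

Total = 153 cm; ⌈153/33⌉ = 5.
The bound of 5 does not rule out 5, but exhaustive search shows no assignment into 5 shelves of capacity 33 cm exists — the minimum is 6.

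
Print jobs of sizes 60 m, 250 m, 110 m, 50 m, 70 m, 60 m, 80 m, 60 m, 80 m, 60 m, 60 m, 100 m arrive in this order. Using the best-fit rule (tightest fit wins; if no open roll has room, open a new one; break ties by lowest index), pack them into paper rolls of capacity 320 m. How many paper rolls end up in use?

4

  60 → roll 1 (new)  [load 60/320]
  250 → roll 1  [load 310/320]
  110 → roll 2 (new)  [load 110/320]
  50 → roll 2  [load 160/320]
  70 → roll 2  [load 230/320]
  60 → roll 2  [load 290/320]
  80 → roll 3 (new)  [load 80/320]
  60 → roll 3  [load 140/320]
  80 → roll 3  [load 220/320]
  60 → roll 3  [load 280/320]
  60 → roll 4 (new)  [load 60/320]
  100 → roll 4  [load 160/320]
4 paper rolls opened.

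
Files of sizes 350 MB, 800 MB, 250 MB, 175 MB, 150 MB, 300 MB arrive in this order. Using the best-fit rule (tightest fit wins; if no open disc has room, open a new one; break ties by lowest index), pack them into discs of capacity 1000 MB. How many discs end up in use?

  350 → disc 1 (new)  [load 350/1000]
  800 → disc 2 (new)  [load 800/1000]
  250 → disc 1  [load 600/1000]
  175 → disc 2  [load 975/1000]
  150 → disc 1  [load 750/1000]
  300 → disc 3 (new)  [load 300/1000]
3 discs opened.

3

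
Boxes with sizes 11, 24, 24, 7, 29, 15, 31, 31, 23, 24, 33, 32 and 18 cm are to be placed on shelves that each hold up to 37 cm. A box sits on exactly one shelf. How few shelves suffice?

10

Total = 33 + 32 + 31 + 31 + 29 + 24 + 24 + 24 + 23 + 18 + 15 + 11 + 7 = 302 cm.
Lower bound: ⌈302/37⌉ = 9 shelves.
A packing using 10 shelves:
  shelf 1: 33 = 33
  shelf 2: 32 = 32
  shelf 3: 31 = 31
  shelf 4: 31 = 31
  shelf 5: 29 + 7 = 36
  shelf 6: 24 + 11 = 35
  shelf 7: 24 = 24
  shelf 8: 24 = 24
  shelf 9: 23 = 23
  shelf 10: 18 + 15 = 33
No arrangement into 9 shelves stays within capacity, so 10 is optimal.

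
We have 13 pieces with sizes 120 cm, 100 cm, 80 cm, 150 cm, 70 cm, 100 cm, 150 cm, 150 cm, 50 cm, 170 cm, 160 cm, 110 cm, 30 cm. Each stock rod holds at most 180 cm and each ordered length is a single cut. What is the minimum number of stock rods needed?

Total = 170 + 160 + 150 + 150 + 150 + 120 + 110 + 100 + 100 + 80 + 70 + 50 + 30 = 1440 cm.
Lower bound: ⌈1440/180⌉ = 8 stock rods.
Also, 9 pieces each exceed 90 cm, and no two of those can share a stock rod, so at least 9 stock rods are needed.
A packing using 9 stock rods:
  stock rod 1: 170 = 170
  stock rod 2: 160 = 160
  stock rod 3: 150 + 30 = 180
  stock rod 4: 150 = 150
  stock rod 5: 150 = 150
  stock rod 6: 120 + 50 = 170
  stock rod 7: 110 + 70 = 180
  stock rod 8: 100 + 80 = 180
  stock rod 9: 100 = 100
This matches the lower bound, so 9 is optimal.

9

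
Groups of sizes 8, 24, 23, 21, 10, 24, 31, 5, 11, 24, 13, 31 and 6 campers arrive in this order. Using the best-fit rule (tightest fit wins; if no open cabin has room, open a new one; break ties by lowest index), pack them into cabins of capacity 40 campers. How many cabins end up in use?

  8 → cabin 1 (new)  [load 8/40]
  24 → cabin 1  [load 32/40]
  23 → cabin 2 (new)  [load 23/40]
  21 → cabin 3 (new)  [load 21/40]
  10 → cabin 2  [load 33/40]
  24 → cabin 4 (new)  [load 24/40]
  31 → cabin 5 (new)  [load 31/40]
  5 → cabin 2  [load 38/40]
  11 → cabin 4  [load 35/40]
  24 → cabin 6 (new)  [load 24/40]
  13 → cabin 6  [load 37/40]
  31 → cabin 7 (new)  [load 31/40]
  6 → cabin 1  [load 38/40]
7 cabins opened.

7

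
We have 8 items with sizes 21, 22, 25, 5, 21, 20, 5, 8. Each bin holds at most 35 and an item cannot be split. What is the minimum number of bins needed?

5

Total = 25 + 22 + 21 + 21 + 20 + 8 + 5 + 5 = 127.
Lower bound: ⌈127/35⌉ = 4 bins.
Also, 5 items each exceed 35/2, and no two of those can share a bin, so at least 5 bins are needed.
A packing using 5 bins:
  bin 1: 25 + 8 = 33
  bin 2: 22 + 5 + 5 = 32
  bin 3: 21 = 21
  bin 4: 21 = 21
  bin 5: 20 = 20
This matches the lower bound, so 5 is optimal.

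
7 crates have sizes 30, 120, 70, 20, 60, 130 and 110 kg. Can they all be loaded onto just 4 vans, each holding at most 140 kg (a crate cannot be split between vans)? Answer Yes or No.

A valid assignment using 4 vans:
  van 1: 130 = 130
  van 2: 120 + 20 = 140
  van 3: 110 + 30 = 140
  van 4: 70 + 60 = 130
Every load is within 140 kg, so 4 vans suffice.

Yes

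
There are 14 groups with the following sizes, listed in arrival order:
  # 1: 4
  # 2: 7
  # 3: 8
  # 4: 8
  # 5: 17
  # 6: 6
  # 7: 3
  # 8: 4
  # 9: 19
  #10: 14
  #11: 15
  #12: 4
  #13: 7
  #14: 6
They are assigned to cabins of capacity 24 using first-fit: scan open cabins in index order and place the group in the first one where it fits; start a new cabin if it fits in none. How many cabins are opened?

6

  4 → cabin 1 (new)  [load 4/24]
  7 → cabin 1  [load 11/24]
  8 → cabin 1  [load 19/24]
  8 → cabin 2 (new)  [load 8/24]
  17 → cabin 3 (new)  [load 17/24]
  6 → cabin 2  [load 14/24]
  3 → cabin 1  [load 22/24]
  4 → cabin 2  [load 18/24]
  19 → cabin 4 (new)  [load 19/24]
  14 → cabin 5 (new)  [load 14/24]
  15 → cabin 6 (new)  [load 15/24]
  4 → cabin 2  [load 22/24]
  7 → cabin 3  [load 24/24]
  6 → cabin 5  [load 20/24]
6 cabins opened.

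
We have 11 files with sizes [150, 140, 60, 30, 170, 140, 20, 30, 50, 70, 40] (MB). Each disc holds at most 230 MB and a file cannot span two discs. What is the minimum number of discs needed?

4

Total = 170 + 150 + 140 + 140 + 70 + 60 + 50 + 40 + 30 + 30 + 20 = 900 MB.
Lower bound: ⌈900/230⌉ = 4 discs.
A packing using 4 discs:
  disc 1: 170 + 60 = 230
  disc 2: 150 + 70 = 220
  disc 3: 140 + 50 + 40 = 230
  disc 4: 140 + 30 + 30 + 20 = 220
This matches the lower bound, so 4 is optimal.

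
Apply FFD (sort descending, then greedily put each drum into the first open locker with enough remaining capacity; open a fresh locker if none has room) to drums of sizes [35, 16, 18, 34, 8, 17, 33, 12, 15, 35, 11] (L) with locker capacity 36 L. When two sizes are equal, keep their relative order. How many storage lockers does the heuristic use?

Sorted descending: 35, 35, 34, 33, 18, 17, 16, 15, 12, 11, 8.
  35 → locker 1 (new)  [load 35/36]
  35 → locker 2 (new)  [load 35/36]
  34 → locker 3 (new)  [load 34/36]
  33 → locker 4 (new)  [load 33/36]
  18 → locker 5 (new)  [load 18/36]
  17 → locker 5  [load 35/36]
  16 → locker 6 (new)  [load 16/36]
  15 → locker 6  [load 31/36]
  12 → locker 7 (new)  [load 12/36]
  11 → locker 7  [load 23/36]
  8 → locker 7  [load 31/36]
7 storage lockers opened.

7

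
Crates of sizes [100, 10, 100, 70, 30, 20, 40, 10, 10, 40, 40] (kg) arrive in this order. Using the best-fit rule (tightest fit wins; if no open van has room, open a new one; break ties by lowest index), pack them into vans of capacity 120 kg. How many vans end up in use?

  100 → van 1 (new)  [load 100/120]
  10 → van 1  [load 110/120]
  100 → van 2 (new)  [load 100/120]
  70 → van 3 (new)  [load 70/120]
  30 → van 3  [load 100/120]
  20 → van 2  [load 120/120]
  40 → van 4 (new)  [load 40/120]
  10 → van 1  [load 120/120]
  10 → van 3  [load 110/120]
  40 → van 4  [load 80/120]
  40 → van 4  [load 120/120]
4 vans opened.

4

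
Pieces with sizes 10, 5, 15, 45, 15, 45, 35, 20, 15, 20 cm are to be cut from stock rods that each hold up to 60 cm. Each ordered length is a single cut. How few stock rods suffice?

4

Total = 45 + 45 + 35 + 20 + 20 + 15 + 15 + 15 + 10 + 5 = 225 cm.
Lower bound: ⌈225/60⌉ = 4 stock rods.
A packing using 4 stock rods:
  stock rod 1: 45 + 15 = 60
  stock rod 2: 45 + 15 = 60
  stock rod 3: 35 + 20 + 5 = 60
  stock rod 4: 20 + 15 + 10 = 45
This matches the lower bound, so 4 is optimal.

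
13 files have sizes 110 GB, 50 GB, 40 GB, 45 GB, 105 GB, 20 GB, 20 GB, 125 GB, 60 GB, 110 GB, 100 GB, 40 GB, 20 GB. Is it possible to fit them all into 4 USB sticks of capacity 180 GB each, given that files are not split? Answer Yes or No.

Total = 845 GB; ⌈845/180⌉ = 5.
At least 5 USB sticks are required, but only 4 are allowed.

No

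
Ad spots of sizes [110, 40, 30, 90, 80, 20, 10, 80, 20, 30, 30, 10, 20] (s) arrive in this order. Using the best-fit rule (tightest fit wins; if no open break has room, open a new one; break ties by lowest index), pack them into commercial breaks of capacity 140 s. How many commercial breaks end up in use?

  110 → break 1 (new)  [load 110/140]
  40 → break 2 (new)  [load 40/140]
  30 → break 1  [load 140/140]
  90 → break 2  [load 130/140]
  80 → break 3 (new)  [load 80/140]
  20 → break 3  [load 100/140]
  10 → break 2  [load 140/140]
  80 → break 4 (new)  [load 80/140]
  20 → break 3  [load 120/140]
  30 → break 4  [load 110/140]
  30 → break 4  [load 140/140]
  10 → break 3  [load 130/140]
  20 → break 5 (new)  [load 20/140]
5 commercial breaks opened.

5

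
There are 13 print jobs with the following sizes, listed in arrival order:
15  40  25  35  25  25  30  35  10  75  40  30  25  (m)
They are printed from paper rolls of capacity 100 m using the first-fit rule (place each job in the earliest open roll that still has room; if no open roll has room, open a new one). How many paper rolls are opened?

  15 → roll 1 (new)  [load 15/100]
  40 → roll 1  [load 55/100]
  25 → roll 1  [load 80/100]
  35 → roll 2 (new)  [load 35/100]
  25 → roll 2  [load 60/100]
  25 → roll 2  [load 85/100]
  30 → roll 3 (new)  [load 30/100]
  35 → roll 3  [load 65/100]
  10 → roll 1  [load 90/100]
  75 → roll 4 (new)  [load 75/100]
  40 → roll 5 (new)  [load 40/100]
  30 → roll 3  [load 95/100]
  25 → roll 4  [load 100/100]
5 paper rolls opened.

5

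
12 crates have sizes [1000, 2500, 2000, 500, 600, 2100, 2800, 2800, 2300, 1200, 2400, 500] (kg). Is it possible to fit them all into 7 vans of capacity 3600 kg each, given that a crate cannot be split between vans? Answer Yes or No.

A valid assignment using 7 vans:
  van 1: 2800 + 600 = 3400
  van 2: 2800 + 500 = 3300
  van 3: 2500 + 1000 = 3500
  van 4: 2400 + 1200 = 3600
  van 5: 2300 + 500 = 2800
  van 6: 2100 = 2100
  van 7: 2000 = 2000
Every load is within 3600 kg, so 7 vans suffice.

Yes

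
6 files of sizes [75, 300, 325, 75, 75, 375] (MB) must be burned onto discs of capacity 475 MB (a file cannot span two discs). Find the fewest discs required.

Total = 375 + 325 + 300 + 75 + 75 + 75 = 1225 MB.
Lower bound: ⌈1225/475⌉ = 3 discs.
A packing using 3 discs:
  disc 1: 375 + 75 = 450
  disc 2: 325 + 75 + 75 = 475
  disc 3: 300 = 300
This matches the lower bound, so 3 is optimal.

3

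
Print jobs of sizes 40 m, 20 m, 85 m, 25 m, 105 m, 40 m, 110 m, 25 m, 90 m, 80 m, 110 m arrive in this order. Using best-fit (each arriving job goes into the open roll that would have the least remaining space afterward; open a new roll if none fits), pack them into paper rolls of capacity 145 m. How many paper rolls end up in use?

6

  40 → roll 1 (new)  [load 40/145]
  20 → roll 1  [load 60/145]
  85 → roll 1  [load 145/145]
  25 → roll 2 (new)  [load 25/145]
  105 → roll 2  [load 130/145]
  40 → roll 3 (new)  [load 40/145]
  110 → roll 4 (new)  [load 110/145]
  25 → roll 4  [load 135/145]
  90 → roll 3  [load 130/145]
  80 → roll 5 (new)  [load 80/145]
  110 → roll 6 (new)  [load 110/145]
6 paper rolls opened.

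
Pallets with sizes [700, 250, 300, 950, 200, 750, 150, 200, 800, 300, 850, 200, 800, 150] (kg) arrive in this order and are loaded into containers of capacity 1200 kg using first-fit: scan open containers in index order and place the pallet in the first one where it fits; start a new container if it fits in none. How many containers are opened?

6

  700 → container 1 (new)  [load 700/1200]
  250 → container 1  [load 950/1200]
  300 → container 2 (new)  [load 300/1200]
  950 → container 3 (new)  [load 950/1200]
  200 → container 1  [load 1150/1200]
  750 → container 2  [load 1050/1200]
  150 → container 2  [load 1200/1200]
  200 → container 3  [load 1150/1200]
  800 → container 4 (new)  [load 800/1200]
  300 → container 4  [load 1100/1200]
  850 → container 5 (new)  [load 850/1200]
  200 → container 5  [load 1050/1200]
  800 → container 6 (new)  [load 800/1200]
  150 → container 5  [load 1200/1200]
6 containers opened.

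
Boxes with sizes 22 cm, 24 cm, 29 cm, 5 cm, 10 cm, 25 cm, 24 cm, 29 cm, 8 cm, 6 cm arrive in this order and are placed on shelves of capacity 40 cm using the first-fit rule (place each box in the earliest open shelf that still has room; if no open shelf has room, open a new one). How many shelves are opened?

  22 → shelf 1 (new)  [load 22/40]
  24 → shelf 2 (new)  [load 24/40]
  29 → shelf 3 (new)  [load 29/40]
  5 → shelf 1  [load 27/40]
  10 → shelf 1  [load 37/40]
  25 → shelf 4 (new)  [load 25/40]
  24 → shelf 5 (new)  [load 24/40]
  29 → shelf 6 (new)  [load 29/40]
  8 → shelf 2  [load 32/40]
  6 → shelf 2  [load 38/40]
6 shelves opened.

6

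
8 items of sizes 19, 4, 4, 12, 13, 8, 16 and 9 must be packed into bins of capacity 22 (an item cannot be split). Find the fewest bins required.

5

Total = 19 + 16 + 13 + 12 + 9 + 8 + 4 + 4 = 85.
Lower bound: ⌈85/22⌉ = 4 bins.
A packing using 5 bins:
  bin 1: 19 = 19
  bin 2: 16 + 4 = 20
  bin 3: 13 + 9 = 22
  bin 4: 12 + 8 = 20
  bin 5: 4 = 4
No arrangement into 4 bins stays within capacity, so 5 is optimal.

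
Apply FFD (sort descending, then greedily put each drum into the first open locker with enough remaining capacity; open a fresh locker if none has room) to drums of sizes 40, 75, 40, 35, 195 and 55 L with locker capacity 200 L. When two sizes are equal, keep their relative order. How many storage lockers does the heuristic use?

Sorted descending: 195, 75, 55, 40, 40, 35.
  195 → locker 1 (new)  [load 195/200]
  75 → locker 2 (new)  [load 75/200]
  55 → locker 2  [load 130/200]
  40 → locker 2  [load 170/200]
  40 → locker 3 (new)  [load 40/200]
  35 → locker 3  [load 75/200]
3 storage lockers opened.

3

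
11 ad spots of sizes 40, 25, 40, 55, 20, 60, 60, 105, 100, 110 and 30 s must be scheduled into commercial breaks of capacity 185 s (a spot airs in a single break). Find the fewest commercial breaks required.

4

Total = 110 + 105 + 100 + 60 + 60 + 55 + 40 + 40 + 30 + 25 + 20 = 645 s.
Lower bound: ⌈645/185⌉ = 4 commercial breaks.
A packing using 4 commercial breaks:
  break 1: 110 + 60 = 170
  break 2: 105 + 60 + 20 = 185
  break 3: 100 + 55 + 30 = 185
  break 4: 40 + 40 + 25 = 105
This matches the lower bound, so 4 is optimal.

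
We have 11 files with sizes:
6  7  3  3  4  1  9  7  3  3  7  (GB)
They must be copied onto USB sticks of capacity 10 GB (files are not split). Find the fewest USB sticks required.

Total = 9 + 7 + 7 + 7 + 6 + 4 + 3 + 3 + 3 + 3 + 1 = 53 GB.
Lower bound: ⌈53/10⌉ = 6 USB sticks.
A packing using 6 USB sticks:
  USB stick 1: 9 + 1 = 10
  USB stick 2: 7 + 3 = 10
  USB stick 3: 7 + 3 = 10
  USB stick 4: 7 + 3 = 10
  USB stick 5: 6 + 4 = 10
  USB stick 6: 3 = 3
This matches the lower bound, so 6 is optimal.

6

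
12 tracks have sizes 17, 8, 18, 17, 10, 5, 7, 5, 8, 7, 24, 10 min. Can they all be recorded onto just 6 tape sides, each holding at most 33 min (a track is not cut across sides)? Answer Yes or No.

Yes

A valid assignment using 5 tape sides:
  side 1: 24 + 8 = 32
  side 2: 18 + 10 + 5 = 33
  side 3: 17 + 10 + 5 = 32
  side 4: 17 + 8 + 7 = 32
  side 5: 7 = 7
That uses only 5 ≤ 6, so 6 tape sides are enough.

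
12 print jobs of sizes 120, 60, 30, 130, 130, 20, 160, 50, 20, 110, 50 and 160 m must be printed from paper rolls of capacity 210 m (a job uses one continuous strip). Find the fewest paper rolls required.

Total = 160 + 160 + 130 + 130 + 120 + 110 + 60 + 50 + 50 + 30 + 20 + 20 = 1040 m.
Lower bound: ⌈1040/210⌉ = 5 paper rolls.
Also, 6 print jobs each exceed 105 m, and no two of those can share a roll, so at least 6 paper rolls are needed.
A packing using 6 paper rolls:
  roll 1: 160 + 50 = 210
  roll 2: 160 + 50 = 210
  roll 3: 130 + 60 + 20 = 210
  roll 4: 130 + 30 + 20 = 180
  roll 5: 120 = 120
  roll 6: 110 = 110
This matches the lower bound, so 6 is optimal.

6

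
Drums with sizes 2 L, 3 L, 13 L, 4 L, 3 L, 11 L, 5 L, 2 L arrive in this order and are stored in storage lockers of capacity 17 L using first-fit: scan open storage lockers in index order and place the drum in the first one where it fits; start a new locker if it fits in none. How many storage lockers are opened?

  2 → locker 1 (new)  [load 2/17]
  3 → locker 1  [load 5/17]
  13 → locker 2 (new)  [load 13/17]
  4 → locker 1  [load 9/17]
  3 → locker 1  [load 12/17]
  11 → locker 3 (new)  [load 11/17]
  5 → locker 1  [load 17/17]
  2 → locker 2  [load 15/17]
3 storage lockers opened.

3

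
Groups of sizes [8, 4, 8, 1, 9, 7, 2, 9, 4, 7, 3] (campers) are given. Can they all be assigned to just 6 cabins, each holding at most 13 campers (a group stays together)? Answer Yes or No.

Yes

A valid assignment using 6 cabins:
  cabin 1: 9 + 4 = 13
  cabin 2: 9 + 4 = 13
  cabin 3: 8 + 3 + 2 = 13
  cabin 4: 8 + 1 = 9
  cabin 5: 7 = 7
  cabin 6: 7 = 7
Every load is within 13 campers, so 6 cabins suffice.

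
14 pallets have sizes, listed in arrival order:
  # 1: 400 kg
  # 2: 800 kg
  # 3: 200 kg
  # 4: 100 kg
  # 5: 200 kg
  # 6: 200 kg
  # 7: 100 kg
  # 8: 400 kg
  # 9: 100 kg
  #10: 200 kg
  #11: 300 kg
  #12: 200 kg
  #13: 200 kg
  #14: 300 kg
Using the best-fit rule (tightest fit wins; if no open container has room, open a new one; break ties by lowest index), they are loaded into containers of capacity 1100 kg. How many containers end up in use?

  400 → container 1 (new)  [load 400/1100]
  800 → container 2 (new)  [load 800/1100]
  200 → container 2  [load 1000/1100]
  100 → container 2  [load 1100/1100]
  200 → container 1  [load 600/1100]
  200 → container 1  [load 800/1100]
  100 → container 1  [load 900/1100]
  400 → container 3 (new)  [load 400/1100]
  100 → container 1  [load 1000/1100]
  200 → container 3  [load 600/1100]
  300 → container 3  [load 900/1100]
  200 → container 3  [load 1100/1100]
  200 → container 4 (new)  [load 200/1100]
  300 → container 4  [load 500/1100]
4 containers opened.

4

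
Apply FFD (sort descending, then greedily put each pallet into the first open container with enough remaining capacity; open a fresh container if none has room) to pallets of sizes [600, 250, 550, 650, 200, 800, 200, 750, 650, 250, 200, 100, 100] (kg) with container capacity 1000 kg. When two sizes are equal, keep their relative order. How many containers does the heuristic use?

Sorted descending: 800, 750, 650, 650, 600, 550, 250, 250, 200, 200, 200, 100, 100.
  800 → container 1 (new)  [load 800/1000]
  750 → container 2 (new)  [load 750/1000]
  650 → container 3 (new)  [load 650/1000]
  650 → container 4 (new)  [load 650/1000]
  600 → container 5 (new)  [load 600/1000]
  550 → container 6 (new)  [load 550/1000]
  250 → container 2  [load 1000/1000]
  250 → container 3  [load 900/1000]
  200 → container 1  [load 1000/1000]
  200 → container 4  [load 850/1000]
  200 → container 5  [load 800/1000]
  100 → container 3  [load 1000/1000]
  100 → container 4  [load 950/1000]
6 containers opened.

6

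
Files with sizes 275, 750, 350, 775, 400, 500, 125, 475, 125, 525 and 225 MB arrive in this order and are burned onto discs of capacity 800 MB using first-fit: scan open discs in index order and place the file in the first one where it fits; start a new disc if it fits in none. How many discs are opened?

7

  275 → disc 1 (new)  [load 275/800]
  750 → disc 2 (new)  [load 750/800]
  350 → disc 1  [load 625/800]
  775 → disc 3 (new)  [load 775/800]
  400 → disc 4 (new)  [load 400/800]
  500 → disc 5 (new)  [load 500/800]
  125 → disc 1  [load 750/800]
  475 → disc 6 (new)  [load 475/800]
  125 → disc 4  [load 525/800]
  525 → disc 7 (new)  [load 525/800]
  225 → disc 4  [load 750/800]
7 discs opened.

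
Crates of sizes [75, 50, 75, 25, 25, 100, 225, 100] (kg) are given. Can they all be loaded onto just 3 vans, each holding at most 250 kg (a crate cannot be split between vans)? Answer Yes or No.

Yes

A valid assignment using 3 vans:
  van 1: 225 + 25 = 250
  van 2: 100 + 100 + 50 = 250
  van 3: 75 + 75 + 25 = 175
Every load is within 250 kg, so 3 vans suffice.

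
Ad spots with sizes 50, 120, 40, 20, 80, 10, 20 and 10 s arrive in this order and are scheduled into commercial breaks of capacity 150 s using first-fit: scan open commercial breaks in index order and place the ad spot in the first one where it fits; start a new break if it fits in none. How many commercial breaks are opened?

  50 → break 1 (new)  [load 50/150]
  120 → break 2 (new)  [load 120/150]
  40 → break 1  [load 90/150]
  20 → break 1  [load 110/150]
  80 → break 3 (new)  [load 80/150]
  10 → break 1  [load 120/150]
  20 → break 1  [load 140/150]
  10 → break 1  [load 150/150]
3 commercial breaks opened.

3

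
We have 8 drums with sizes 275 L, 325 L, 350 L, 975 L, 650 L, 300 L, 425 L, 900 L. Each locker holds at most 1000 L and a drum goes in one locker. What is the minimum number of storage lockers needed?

5

Total = 975 + 900 + 650 + 425 + 350 + 325 + 300 + 275 = 4200 L.
Lower bound: ⌈4200/1000⌉ = 5 storage lockers.
A packing using 5 storage lockers:
  locker 1: 975 = 975
  locker 2: 900 = 900
  locker 3: 650 + 350 = 1000
  locker 4: 425 + 325 = 750
  locker 5: 300 + 275 = 575
This matches the lower bound, so 5 is optimal.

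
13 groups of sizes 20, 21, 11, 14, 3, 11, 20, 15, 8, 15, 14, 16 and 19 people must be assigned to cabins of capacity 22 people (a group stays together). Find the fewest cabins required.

Total = 21 + 20 + 20 + 19 + 16 + 15 + 15 + 14 + 14 + 11 + 11 + 8 + 3 = 187 people.
Lower bound: ⌈187/22⌉ = 9 cabins.
A packing using 10 cabins:
  cabin 1: 21 = 21
  cabin 2: 20 = 20
  cabin 3: 20 = 20
  cabin 4: 19 + 3 = 22
  cabin 5: 16 = 16
  cabin 6: 15 = 15
  cabin 7: 15 = 15
  cabin 8: 14 + 8 = 22
  cabin 9: 14 = 14
  cabin 10: 11 + 11 = 22
No arrangement into 9 cabins stays within capacity, so 10 is optimal.

10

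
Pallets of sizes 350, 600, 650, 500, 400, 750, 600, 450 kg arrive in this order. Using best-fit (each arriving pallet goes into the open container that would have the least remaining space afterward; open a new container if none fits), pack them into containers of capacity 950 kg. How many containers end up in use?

6

  350 → container 1 (new)  [load 350/950]
  600 → container 1  [load 950/950]
  650 → container 2 (new)  [load 650/950]
  500 → container 3 (new)  [load 500/950]
  400 → container 3  [load 900/950]
  750 → container 4 (new)  [load 750/950]
  600 → container 5 (new)  [load 600/950]
  450 → container 6 (new)  [load 450/950]
6 containers opened.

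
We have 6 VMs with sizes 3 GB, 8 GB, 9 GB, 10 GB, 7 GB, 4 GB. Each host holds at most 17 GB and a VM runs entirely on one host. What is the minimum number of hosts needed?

Total = 10 + 9 + 8 + 7 + 4 + 3 = 41 GB.
Lower bound: ⌈41/17⌉ = 3 hosts.
A packing using 3 hosts:
  host 1: 10 + 7 = 17
  host 2: 9 + 8 = 17
  host 3: 4 + 3 = 7
This matches the lower bound, so 3 is optimal.

3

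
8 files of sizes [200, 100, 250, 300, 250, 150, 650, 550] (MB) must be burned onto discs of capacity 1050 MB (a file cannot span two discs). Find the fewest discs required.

3

Total = 650 + 550 + 300 + 250 + 250 + 200 + 150 + 100 = 2450 MB.
Lower bound: ⌈2450/1050⌉ = 3 discs.
A packing using 3 discs:
  disc 1: 650 + 300 + 100 = 1050
  disc 2: 550 + 250 + 250 = 1050
  disc 3: 200 + 150 = 350
This matches the lower bound, so 3 is optimal.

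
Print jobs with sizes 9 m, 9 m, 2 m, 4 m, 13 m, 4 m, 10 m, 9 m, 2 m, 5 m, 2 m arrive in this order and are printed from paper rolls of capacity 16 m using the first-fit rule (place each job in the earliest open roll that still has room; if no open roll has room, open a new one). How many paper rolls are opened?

5

  9 → roll 1 (new)  [load 9/16]
  9 → roll 2 (new)  [load 9/16]
  2 → roll 1  [load 11/16]
  4 → roll 1  [load 15/16]
  13 → roll 3 (new)  [load 13/16]
  4 → roll 2  [load 13/16]
  10 → roll 4 (new)  [load 10/16]
  9 → roll 5 (new)  [load 9/16]
  2 → roll 2  [load 15/16]
  5 → roll 4  [load 15/16]
  2 → roll 3  [load 15/16]
5 paper rolls opened.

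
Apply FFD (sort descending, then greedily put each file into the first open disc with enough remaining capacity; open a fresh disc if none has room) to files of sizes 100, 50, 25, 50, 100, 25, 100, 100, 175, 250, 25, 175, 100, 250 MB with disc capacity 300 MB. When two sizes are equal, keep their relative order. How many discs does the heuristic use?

6

Sorted descending: 250, 250, 175, 175, 100, 100, 100, 100, 100, 50, 50, 25, 25, 25.
  250 → disc 1 (new)  [load 250/300]
  250 → disc 2 (new)  [load 250/300]
  175 → disc 3 (new)  [load 175/300]
  175 → disc 4 (new)  [load 175/300]
  100 → disc 3  [load 275/300]
  100 → disc 4  [load 275/300]
  100 → disc 5 (new)  [load 100/300]
  100 → disc 5  [load 200/300]
  100 → disc 5  [load 300/300]
  50 → disc 1  [load 300/300]
  50 → disc 2  [load 300/300]
  25 → disc 3  [load 300/300]
  25 → disc 4  [load 300/300]
  25 → disc 6 (new)  [load 25/300]
6 discs opened.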